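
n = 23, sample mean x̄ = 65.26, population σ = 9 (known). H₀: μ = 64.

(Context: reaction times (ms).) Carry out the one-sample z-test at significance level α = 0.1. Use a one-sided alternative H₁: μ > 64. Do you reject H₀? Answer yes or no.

reject H₀: no

SE = σ/√n = 9/√23 = 1.8766
z = (x̄−μ₀)/SE = (65.26−64)/1.8766 = 0.6714
p-value (one-sided, H₁ greater) = 0.25098
At α=0.1: p ≥ α → fail to reject H₀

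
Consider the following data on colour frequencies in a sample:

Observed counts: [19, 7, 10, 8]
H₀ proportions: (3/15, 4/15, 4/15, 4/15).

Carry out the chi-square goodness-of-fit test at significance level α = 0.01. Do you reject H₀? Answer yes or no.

reject H₀: yes

n = 44; E_i = n·p_i = [8.80, 11.73, 11.73, 11.73]
χ² = (19−8.80)²/8.80 + (7−11.73)²/11.73 + (10−11.73)²/11.73 + (8−11.73)²/11.73 = 15.1761
df = 3
p-value (upper-tail) = 0.00167
At α=0.01: p < α → reject H₀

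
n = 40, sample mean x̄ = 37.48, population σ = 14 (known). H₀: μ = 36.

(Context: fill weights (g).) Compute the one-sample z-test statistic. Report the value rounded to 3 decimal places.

SE = σ/√n = 14/√40 = 2.2136
z = (x̄−μ₀)/SE = (37.48−36)/2.2136 = 0.6686

test statistic = 0.669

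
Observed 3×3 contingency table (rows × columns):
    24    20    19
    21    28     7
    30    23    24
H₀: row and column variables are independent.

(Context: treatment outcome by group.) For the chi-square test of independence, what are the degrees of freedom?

df = (r−1)(c−1) = (3−1)·(3−1) = 4

degrees of freedom = 4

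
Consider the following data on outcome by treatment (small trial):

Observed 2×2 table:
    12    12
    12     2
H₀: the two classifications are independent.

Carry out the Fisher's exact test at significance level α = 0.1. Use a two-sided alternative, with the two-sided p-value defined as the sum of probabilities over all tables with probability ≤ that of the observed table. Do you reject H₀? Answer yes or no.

reject H₀: yes

Margins: r₁=24, r₂=14, c₁=24, c₂=14, n=38
p_obs = C(24,12)·C(14,12)/C(38,24); sum pmf over tables with pmf ≤ p_obs
p-value (two-sided) = 0.03924
At α=0.1: p < α → reject H₀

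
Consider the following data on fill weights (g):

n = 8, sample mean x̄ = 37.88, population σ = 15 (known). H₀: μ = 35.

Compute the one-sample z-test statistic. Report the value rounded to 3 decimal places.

test statistic = 0.543

SE = σ/√n = 15/√8 = 5.3033
z = (x̄−μ₀)/SE = (37.88−35)/5.3033 = 0.5431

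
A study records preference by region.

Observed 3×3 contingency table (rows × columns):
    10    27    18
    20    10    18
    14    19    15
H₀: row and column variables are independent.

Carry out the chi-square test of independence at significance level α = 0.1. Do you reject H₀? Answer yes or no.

reject H₀: yes

Row totals [55, 48, 48], col totals [44, 56, 51], n=151
χ² = (10−16.03)²/16.03 + (27−20.40)²/20.40 + (18−18.58)²/18.58 + (20−13.99)²/13.99 + (10−17.80)²/17.80 + (18−16.21)²/16.21 + (14−13.99)²/13.99 + (19−17.80)²/17.80 + (15−16.21)²/16.21 = 10.7940
df = 4
p-value (upper-tail) = 0.02898
At α=0.1: p < α → reject H₀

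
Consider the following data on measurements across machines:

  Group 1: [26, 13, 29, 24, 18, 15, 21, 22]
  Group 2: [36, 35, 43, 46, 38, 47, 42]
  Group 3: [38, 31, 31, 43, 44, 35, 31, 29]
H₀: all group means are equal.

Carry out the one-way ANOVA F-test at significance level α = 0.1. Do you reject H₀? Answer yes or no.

Group means [21.00, 41.00, 35.25], grand mean 32.043
SSB = Σnᵢ(x̄ᵢ−x̄)² = 1619.457; SSW = ΣΣ(x−x̄ᵢ)² = 581.500
MSB = 1619.457/2 = 809.7283; MSW = 581.500/20 = 29.0750
F = MSB/MSW = 27.8496
df = (2, 20)
p-value (upper-tail) = 0.00000
At α=0.1: p < α → reject H₀

reject H₀: yes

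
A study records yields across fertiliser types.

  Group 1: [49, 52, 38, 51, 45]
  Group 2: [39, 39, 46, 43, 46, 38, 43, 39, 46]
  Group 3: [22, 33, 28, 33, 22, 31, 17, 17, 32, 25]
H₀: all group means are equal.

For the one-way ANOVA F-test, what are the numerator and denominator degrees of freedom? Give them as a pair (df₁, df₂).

degrees of freedom = [2, 21]

k = 3 groups, N = 24 total
df = (k−1, N−k) = (3−1, 24−3) = (2, 21)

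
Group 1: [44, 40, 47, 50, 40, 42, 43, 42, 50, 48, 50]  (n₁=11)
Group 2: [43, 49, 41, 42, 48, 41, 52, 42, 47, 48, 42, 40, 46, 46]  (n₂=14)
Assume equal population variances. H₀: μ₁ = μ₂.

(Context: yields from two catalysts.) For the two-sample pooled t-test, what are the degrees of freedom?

degrees of freedom = 23

df = n₁ + n₂ − 2 = 11 + 14 − 2 = 23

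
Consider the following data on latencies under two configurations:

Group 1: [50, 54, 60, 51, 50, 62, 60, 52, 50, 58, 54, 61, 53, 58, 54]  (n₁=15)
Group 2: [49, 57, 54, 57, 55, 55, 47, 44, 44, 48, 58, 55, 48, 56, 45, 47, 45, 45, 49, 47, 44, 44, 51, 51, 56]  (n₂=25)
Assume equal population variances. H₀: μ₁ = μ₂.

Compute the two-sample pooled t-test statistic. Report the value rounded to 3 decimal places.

test statistic = 3.312

x̄₁=55.133, s₁=4.307, n₁=15
x̄₂=50.040, s₂=4.928, n₂=25
s_p² = [14·4.307² + 24·4.928²]/38 = 22.1761
SE = √(s_p²·(1/15+1/25)) = 1.5380
t = (55.133−50.040)/1.5380 = 3.3117
df = 38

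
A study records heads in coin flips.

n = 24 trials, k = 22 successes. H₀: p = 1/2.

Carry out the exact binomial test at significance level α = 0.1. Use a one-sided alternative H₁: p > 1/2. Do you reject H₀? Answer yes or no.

reject H₀: yes

Exact binomial: n=24, k=22, p₀=1/2=0.5000
P(X≥22) from Σ C(n,i)·p₀^i·(1−p₀)^(n−i)
p-value (one-sided, H₁ greater) = 0.00002
At α=0.1: p < α → reject H₀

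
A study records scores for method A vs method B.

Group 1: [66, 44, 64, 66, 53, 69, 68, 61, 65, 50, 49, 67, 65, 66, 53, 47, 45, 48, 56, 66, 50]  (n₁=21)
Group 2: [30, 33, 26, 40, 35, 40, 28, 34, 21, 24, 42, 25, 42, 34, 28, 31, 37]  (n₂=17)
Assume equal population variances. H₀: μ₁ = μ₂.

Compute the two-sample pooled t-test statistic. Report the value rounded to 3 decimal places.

test statistic = 9.997

x̄₁=58.000, s₁=8.803, n₁=21
x̄₂=32.353, s₂=6.499, n₂=17
s_p² = [20·8.803² + 16·6.499²]/36 = 61.8301
SE = √(s_p²·(1/21+1/17)) = 2.5654
t = (58.000−32.353)/2.5654 = 9.9972
df = 36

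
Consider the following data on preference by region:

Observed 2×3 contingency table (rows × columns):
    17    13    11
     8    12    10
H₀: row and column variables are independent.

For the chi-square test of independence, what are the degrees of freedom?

df = (r−1)(c−1) = (2−1)·(3−1) = 2

degrees of freedom = 2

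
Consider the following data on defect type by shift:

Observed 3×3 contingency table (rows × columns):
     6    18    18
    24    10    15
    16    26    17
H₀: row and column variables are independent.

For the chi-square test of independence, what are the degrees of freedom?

df = (r−1)(c−1) = (3−1)·(3−1) = 4

degrees of freedom = 4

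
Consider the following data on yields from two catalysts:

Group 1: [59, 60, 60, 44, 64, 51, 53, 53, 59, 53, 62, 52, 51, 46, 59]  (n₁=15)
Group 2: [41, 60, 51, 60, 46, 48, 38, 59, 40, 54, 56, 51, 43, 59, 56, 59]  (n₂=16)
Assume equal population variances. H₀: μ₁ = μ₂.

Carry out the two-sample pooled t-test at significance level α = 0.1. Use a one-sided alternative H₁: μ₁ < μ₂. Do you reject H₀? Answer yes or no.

reject H₀: no

x̄₁=55.067, s₁=5.873, n₁=15
x̄₂=51.312, s₂=7.744, n₂=16
s_p² = [14·5.873² + 15·7.744²]/29 = 47.6680
SE = √(s_p²·(1/15+1/16)) = 2.4814
t = (55.067−51.312)/2.4814 = 1.5130
df = 29
p-value (one-sided, H₁ less) = 0.92944
At α=0.1: p ≥ α → fail to reject H₀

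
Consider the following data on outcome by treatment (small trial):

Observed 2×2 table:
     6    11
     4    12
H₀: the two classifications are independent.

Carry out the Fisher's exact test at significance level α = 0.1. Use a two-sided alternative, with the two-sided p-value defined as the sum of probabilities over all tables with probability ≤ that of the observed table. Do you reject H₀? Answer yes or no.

Margins: r₁=17, r₂=16, c₁=10, c₂=23, n=33
p_obs = C(17,6)·C(16,4)/C(33,10); sum pmf over tables with pmf ≤ p_obs
p-value (two-sided) = 0.70799
At α=0.1: p ≥ α → fail to reject H₀

reject H₀: no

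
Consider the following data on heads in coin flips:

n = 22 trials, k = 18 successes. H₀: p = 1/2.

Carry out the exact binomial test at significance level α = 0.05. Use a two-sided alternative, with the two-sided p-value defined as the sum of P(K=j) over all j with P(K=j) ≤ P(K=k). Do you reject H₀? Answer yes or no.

Exact binomial: n=22, k=18, p₀=1/2=0.5000
P(X=j) = C(n,j)·p₀^j·(1−p₀)^(n−j); p = Σ P(X=j) over j with P(X=j) ≤ P(X=18)
p-value (two-sided) = 0.00434
At α=0.05: p < α → reject H₀

reject H₀: yes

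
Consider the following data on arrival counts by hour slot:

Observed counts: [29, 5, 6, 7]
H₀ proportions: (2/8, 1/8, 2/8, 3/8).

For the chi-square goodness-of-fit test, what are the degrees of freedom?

df = k − 1 = 4 − 1 = 3

degrees of freedom = 3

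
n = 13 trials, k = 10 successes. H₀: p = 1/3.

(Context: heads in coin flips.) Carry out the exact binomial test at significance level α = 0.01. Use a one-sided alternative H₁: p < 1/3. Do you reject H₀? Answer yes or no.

Exact binomial: n=13, k=10, p₀=1/3=0.3333
P(X≤10) from Σ C(n,i)·p₀^i·(1−p₀)^(n−i)
p-value (one-sided, H₁ less) = 0.99979
At α=0.01: p ≥ α → fail to reject H₀

reject H₀: no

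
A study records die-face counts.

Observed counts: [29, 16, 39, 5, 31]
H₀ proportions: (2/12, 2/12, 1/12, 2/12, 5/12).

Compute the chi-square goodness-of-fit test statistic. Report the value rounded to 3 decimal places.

test statistic = 107.420

n = 120; E_i = n·p_i = [20.00, 20.00, 10.00, 20.00, 50.00]
χ² = (29−20.00)²/20.00 + (16−20.00)²/20.00 + (39−10.00)²/10.00 + (5−20.00)²/20.00 + (31−50.00)²/50.00 = 107.4200
df = 4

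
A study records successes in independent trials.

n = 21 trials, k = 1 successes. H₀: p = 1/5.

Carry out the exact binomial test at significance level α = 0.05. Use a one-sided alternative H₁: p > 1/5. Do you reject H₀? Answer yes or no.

Exact binomial: n=21, k=1, p₀=1/5=0.2000
P(X≥1) from Σ C(n,i)·p₀^i·(1−p₀)^(n−i)
p-value (one-sided, H₁ greater) = 0.99078
At α=0.05: p ≥ α → fail to reject H₀

reject H₀: no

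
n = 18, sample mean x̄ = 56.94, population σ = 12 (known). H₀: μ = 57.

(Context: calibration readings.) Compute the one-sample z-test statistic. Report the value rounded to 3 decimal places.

SE = σ/√n = 12/√18 = 2.8284
z = (x̄−μ₀)/SE = (56.94−57)/2.8284 = -0.0212

test statistic = -0.021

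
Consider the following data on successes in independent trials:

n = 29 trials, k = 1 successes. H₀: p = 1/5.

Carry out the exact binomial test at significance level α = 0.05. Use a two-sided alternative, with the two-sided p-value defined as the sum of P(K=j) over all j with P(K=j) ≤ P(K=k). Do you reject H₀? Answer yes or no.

Exact binomial: n=29, k=1, p₀=1/5=0.2000
P(X=j) = C(n,j)·p₀^j·(1−p₀)^(n−j); p = Σ P(X=j) over j with P(X=j) ≤ P(X=1)
p-value (two-sided) = 0.01971
At α=0.05: p < α → reject H₀

reject H₀: yes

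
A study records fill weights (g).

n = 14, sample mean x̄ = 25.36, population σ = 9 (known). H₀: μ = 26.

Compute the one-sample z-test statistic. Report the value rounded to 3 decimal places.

test statistic = -0.266

SE = σ/√n = 9/√14 = 2.4054
z = (x̄−μ₀)/SE = (25.36−26)/2.4054 = -0.2661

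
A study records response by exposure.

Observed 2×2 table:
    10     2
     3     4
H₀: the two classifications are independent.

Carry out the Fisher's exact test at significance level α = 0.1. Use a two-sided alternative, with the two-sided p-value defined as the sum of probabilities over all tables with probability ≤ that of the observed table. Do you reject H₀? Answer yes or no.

reject H₀: no

Margins: r₁=12, r₂=7, c₁=13, c₂=6, n=19
p_obs = C(12,10)·C(7,3)/C(19,13); sum pmf over tables with pmf ≤ p_obs
p-value (two-sided) = 0.12874
At α=0.1: p ≥ α → fail to reject H₀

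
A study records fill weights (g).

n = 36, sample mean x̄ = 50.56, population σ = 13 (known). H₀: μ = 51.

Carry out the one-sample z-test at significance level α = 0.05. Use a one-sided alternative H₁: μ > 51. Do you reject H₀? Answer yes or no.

SE = σ/√n = 13/√36 = 2.1667
z = (x̄−μ₀)/SE = (50.56−51)/2.1667 = -0.2031
p-value (one-sided, H₁ greater) = 0.58046
At α=0.05: p ≥ α → fail to reject H₀

reject H₀: no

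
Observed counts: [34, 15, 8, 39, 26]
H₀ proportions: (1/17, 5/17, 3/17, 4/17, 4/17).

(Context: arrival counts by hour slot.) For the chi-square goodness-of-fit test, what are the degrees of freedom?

degrees of freedom = 4

df = k − 1 = 5 − 1 = 4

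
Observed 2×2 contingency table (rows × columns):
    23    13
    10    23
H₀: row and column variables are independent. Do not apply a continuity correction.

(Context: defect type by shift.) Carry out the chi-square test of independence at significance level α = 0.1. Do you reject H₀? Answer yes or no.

Row totals [36, 33], col totals [33, 36], n=69
χ² = (23−17.22)²/17.22 + (13−18.78)²/18.78 + (10−15.78)²/15.78 + (23−17.22)²/17.22 = 7.7833
df = 1
p-value (upper-tail) = 0.00527
At α=0.1: p < α → reject H₀

reject H₀: yes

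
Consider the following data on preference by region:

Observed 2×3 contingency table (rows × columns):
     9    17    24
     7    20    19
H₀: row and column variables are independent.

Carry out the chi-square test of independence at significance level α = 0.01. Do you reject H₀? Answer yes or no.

reject H₀: no

Row totals [50, 46], col totals [16, 37, 43], n=96
χ² = (9−8.33)²/8.33 + (17−19.27)²/19.27 + (24−22.40)²/22.40 + (7−7.67)²/7.67 + (20−17.73)²/17.73 + (19−20.60)²/20.60 = 0.9096
df = 2
p-value (upper-tail) = 0.63459
At α=0.01: p ≥ α → fail to reject H₀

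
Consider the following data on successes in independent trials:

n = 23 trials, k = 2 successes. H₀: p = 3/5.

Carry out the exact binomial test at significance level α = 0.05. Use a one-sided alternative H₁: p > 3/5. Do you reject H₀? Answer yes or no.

reject H₀: no

Exact binomial: n=23, k=2, p₀=3/5=0.6000
P(X≥2) from Σ C(n,i)·p₀^i·(1−p₀)^(n−i)
p-value (one-sided, H₁ greater) = 1.00000
At α=0.05: p ≥ α → fail to reject H₀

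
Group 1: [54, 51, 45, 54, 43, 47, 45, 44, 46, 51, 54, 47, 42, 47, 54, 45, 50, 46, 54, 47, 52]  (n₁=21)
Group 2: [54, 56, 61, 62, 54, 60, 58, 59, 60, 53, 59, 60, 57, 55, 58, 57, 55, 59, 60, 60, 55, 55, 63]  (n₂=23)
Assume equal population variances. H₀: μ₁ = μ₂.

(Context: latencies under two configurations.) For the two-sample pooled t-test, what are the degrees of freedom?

degrees of freedom = 42

df = n₁ + n₂ − 2 = 21 + 23 − 2 = 42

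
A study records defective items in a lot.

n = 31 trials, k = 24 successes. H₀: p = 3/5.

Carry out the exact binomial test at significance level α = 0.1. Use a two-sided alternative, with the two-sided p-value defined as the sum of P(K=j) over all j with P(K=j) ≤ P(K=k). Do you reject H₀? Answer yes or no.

Exact binomial: n=31, k=24, p₀=3/5=0.6000
P(X=j) = C(n,j)·p₀^j·(1−p₀)^(n−j); p = Σ P(X=j) over j with P(X=j) ≤ P(X=24)
p-value (two-sided) = 0.06498
At α=0.1: p < α → reject H₀

reject H₀: yes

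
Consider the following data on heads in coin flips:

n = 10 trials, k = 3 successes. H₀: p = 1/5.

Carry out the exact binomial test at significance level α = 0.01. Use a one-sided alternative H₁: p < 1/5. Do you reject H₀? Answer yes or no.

reject H₀: no

Exact binomial: n=10, k=3, p₀=1/5=0.2000
P(X≤3) from Σ C(n,i)·p₀^i·(1−p₀)^(n−i)
p-value (one-sided, H₁ less) = 0.87913
At α=0.01: p ≥ α → fail to reject H₀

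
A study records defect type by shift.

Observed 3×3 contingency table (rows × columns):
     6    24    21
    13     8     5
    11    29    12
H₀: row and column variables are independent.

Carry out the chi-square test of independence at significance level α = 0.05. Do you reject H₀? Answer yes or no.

reject H₀: yes

Row totals [51, 26, 52], col totals [30, 61, 38], n=129
χ² = (6−11.86)²/11.86 + (24−24.12)²/24.12 + (21−15.02)²/15.02 + (13−6.05)²/6.05 + (8−12.29)²/12.29 + (5−7.66)²/7.66 + (11−12.09)²/12.09 + (29−24.59)²/24.59 + (12−15.32)²/15.32 = 17.3024
df = 4
p-value (upper-tail) = 0.00169
At α=0.05: p < α → reject H₀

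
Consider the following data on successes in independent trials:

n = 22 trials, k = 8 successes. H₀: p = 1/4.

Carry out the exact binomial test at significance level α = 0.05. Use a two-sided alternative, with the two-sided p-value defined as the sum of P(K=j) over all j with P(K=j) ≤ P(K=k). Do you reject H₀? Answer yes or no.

Exact binomial: n=22, k=8, p₀=1/4=0.2500
P(X=j) = C(n,j)·p₀^j·(1−p₀)^(n−j); p = Σ P(X=j) over j with P(X=j) ≤ P(X=8)
p-value (two-sided) = 0.22218
At α=0.05: p ≥ α → fail to reject H₀

reject H₀: no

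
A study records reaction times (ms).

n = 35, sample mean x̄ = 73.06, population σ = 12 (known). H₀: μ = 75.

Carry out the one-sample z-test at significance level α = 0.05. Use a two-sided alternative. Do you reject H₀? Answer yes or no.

SE = σ/√n = 12/√35 = 2.0284
z = (x̄−μ₀)/SE = (73.06−75)/2.0284 = -0.9564
p-value (two-sided) = 0.33885
At α=0.05: p ≥ α → fail to reject H₀

reject H₀: no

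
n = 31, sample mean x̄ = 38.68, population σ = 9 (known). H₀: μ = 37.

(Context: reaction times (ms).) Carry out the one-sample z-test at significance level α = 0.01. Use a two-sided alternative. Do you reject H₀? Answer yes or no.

SE = σ/√n = 9/√31 = 1.6164
z = (x̄−μ₀)/SE = (38.68−37)/1.6164 = 1.0393
p-value (two-sided) = 0.29866
At α=0.01: p ≥ α → fail to reject H₀

reject H₀: no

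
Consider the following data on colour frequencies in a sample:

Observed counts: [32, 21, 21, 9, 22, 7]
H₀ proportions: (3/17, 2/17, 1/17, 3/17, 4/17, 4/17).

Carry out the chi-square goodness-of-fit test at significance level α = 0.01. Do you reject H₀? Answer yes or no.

n = 112; E_i = n·p_i = [19.76, 13.18, 6.59, 19.76, 26.35, 26.35]
χ² = (32−19.76)²/19.76 + (21−13.18)²/13.18 + (21−6.59)²/6.59 + (9−19.76)²/19.76 + (22−26.35)²/26.35 + (7−26.35)²/26.35 = 64.5394
df = 5
p-value (upper-tail) = 0.00000
At α=0.01: p < α → reject H₀

reject H₀: yes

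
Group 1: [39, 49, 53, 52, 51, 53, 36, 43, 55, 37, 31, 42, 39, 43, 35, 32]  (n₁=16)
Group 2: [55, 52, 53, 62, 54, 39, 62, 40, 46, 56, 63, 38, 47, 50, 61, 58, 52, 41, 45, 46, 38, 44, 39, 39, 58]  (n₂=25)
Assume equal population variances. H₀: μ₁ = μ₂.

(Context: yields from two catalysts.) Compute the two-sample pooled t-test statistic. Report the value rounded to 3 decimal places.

test statistic = -2.401

x̄₁=43.125, s₁=8.049, n₁=16
x̄₂=49.520, s₂=8.486, n₂=25
s_p² = [15·8.049² + 24·8.486²]/39 = 69.2305
SE = √(s_p²·(1/16+1/25)) = 2.6639
t = (43.125−49.520)/2.6639 = -2.4007
df = 39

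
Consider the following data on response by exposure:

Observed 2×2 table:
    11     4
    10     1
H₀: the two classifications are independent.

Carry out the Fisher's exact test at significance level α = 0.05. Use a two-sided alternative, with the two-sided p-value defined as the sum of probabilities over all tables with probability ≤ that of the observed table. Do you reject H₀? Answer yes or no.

Margins: r₁=15, r₂=11, c₁=21, c₂=5, n=26
p_obs = C(15,11)·C(11,10)/C(26,21); sum pmf over tables with pmf ≤ p_obs
p-value (two-sided) = 0.35619
At α=0.05: p ≥ α → fail to reject H₀

reject H₀: no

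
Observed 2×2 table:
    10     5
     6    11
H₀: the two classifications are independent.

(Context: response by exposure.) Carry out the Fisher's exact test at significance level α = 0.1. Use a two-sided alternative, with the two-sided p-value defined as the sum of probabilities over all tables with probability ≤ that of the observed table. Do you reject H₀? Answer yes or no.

reject H₀: no

Margins: r₁=15, r₂=17, c₁=16, c₂=16, n=32
p_obs = C(15,10)·C(17,6)/C(32,16); sum pmf over tables with pmf ≤ p_obs
p-value (two-sided) = 0.15561
At α=0.1: p ≥ α → fail to reject H₀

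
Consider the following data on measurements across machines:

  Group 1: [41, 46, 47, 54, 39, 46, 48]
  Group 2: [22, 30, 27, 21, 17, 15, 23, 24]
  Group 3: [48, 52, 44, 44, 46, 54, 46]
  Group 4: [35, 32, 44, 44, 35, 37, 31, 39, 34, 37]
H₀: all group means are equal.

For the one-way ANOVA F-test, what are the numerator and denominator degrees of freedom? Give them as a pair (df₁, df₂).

degrees of freedom = [3, 28]

k = 4 groups, N = 32 total
df = (k−1, N−k) = (4−1, 32−4) = (3, 28)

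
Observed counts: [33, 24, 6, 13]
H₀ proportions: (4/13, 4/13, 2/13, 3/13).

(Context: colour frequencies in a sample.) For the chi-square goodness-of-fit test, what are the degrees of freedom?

degrees of freedom = 3

df = k − 1 = 4 − 1 = 3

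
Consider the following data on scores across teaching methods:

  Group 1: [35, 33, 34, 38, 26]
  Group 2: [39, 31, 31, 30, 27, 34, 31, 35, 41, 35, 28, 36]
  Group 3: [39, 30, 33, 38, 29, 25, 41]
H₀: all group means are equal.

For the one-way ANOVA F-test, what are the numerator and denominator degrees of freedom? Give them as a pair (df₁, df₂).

k = 3 groups, N = 24 total
df = (k−1, N−k) = (3−1, 24−3) = (2, 21)

degrees of freedom = [2, 21]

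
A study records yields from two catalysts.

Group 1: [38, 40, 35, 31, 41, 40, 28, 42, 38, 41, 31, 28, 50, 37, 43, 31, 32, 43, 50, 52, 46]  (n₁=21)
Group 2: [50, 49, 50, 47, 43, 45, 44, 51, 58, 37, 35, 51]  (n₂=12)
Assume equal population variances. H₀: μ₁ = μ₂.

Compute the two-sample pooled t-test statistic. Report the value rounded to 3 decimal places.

test statistic = -3.123

x̄₁=38.905, s₁=7.127, n₁=21
x̄₂=46.667, s₂=6.372, n₂=12
s_p² = [20·7.127² + 11·6.372²]/31 = 47.1767
SE = √(s_p²·(1/21+1/12)) = 2.4855
t = (38.905−46.667)/2.4855 = -3.1228
df = 31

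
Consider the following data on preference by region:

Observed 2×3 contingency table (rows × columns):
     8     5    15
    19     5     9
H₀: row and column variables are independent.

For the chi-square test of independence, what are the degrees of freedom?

degrees of freedom = 2

df = (r−1)(c−1) = (2−1)·(3−1) = 2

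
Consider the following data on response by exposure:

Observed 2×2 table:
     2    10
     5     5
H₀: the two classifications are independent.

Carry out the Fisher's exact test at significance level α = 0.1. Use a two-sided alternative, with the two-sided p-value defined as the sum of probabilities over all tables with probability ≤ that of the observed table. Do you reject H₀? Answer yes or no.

Margins: r₁=12, r₂=10, c₁=7, c₂=15, n=22
p_obs = C(12,2)·C(10,5)/C(22,7); sum pmf over tables with pmf ≤ p_obs
p-value (two-sided) = 0.17183
At α=0.1: p ≥ α → fail to reject H₀

reject H₀: no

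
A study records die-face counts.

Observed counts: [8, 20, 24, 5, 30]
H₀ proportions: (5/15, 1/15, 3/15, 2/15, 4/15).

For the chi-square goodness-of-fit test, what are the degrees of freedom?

df = k − 1 = 5 − 1 = 4

degrees of freedom = 4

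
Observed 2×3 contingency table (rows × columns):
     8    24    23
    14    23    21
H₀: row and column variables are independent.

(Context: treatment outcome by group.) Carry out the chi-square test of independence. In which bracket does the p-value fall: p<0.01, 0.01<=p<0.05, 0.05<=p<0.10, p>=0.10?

p-value bracket: p>=0.10

Row totals [55, 58], col totals [22, 47, 44], n=113
χ² = (8−10.71)²/10.71 + (24−22.88)²/22.88 + (23−21.42)²/21.42 + (14−11.29)²/11.29 + (23−24.12)²/24.12 + (21−22.58)²/22.58 = 1.6701
df = 2
p-value (upper-tail) = 0.43386
→ bracket: p>=0.10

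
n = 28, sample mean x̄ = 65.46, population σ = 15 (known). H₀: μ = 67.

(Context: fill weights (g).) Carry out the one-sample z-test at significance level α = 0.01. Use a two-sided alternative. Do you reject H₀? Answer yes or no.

reject H₀: no

SE = σ/√n = 15/√28 = 2.8347
z = (x̄−μ₀)/SE = (65.46−67)/2.8347 = -0.5433
p-value (two-sided) = 0.58695
At α=0.01: p ≥ α → fail to reject H₀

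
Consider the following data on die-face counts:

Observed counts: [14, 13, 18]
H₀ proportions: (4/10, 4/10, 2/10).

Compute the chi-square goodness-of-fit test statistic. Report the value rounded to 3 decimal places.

test statistic = 11.278

n = 45; E_i = n·p_i = [18.00, 18.00, 9.00]
χ² = (14−18.00)²/18.00 + (13−18.00)²/18.00 + (18−9.00)²/9.00 = 11.2778
df = 2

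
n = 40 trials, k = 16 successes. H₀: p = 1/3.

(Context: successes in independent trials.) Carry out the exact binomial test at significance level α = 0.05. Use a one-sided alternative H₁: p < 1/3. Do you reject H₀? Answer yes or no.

Exact binomial: n=40, k=16, p₀=1/3=0.3333
P(X≤16) from Σ C(n,i)·p₀^i·(1−p₀)^(n−i)
p-value (one-sided, H₁ less) = 0.85557
At α=0.05: p ≥ α → fail to reject H₀

reject H₀: no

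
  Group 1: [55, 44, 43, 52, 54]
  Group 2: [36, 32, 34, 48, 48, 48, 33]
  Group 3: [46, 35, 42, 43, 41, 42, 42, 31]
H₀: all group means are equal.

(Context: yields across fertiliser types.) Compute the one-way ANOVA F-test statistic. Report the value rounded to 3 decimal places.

test statistic = 4.467

Group means [49.60, 39.86, 40.25], grand mean 42.450
SSB = Σnᵢ(x̄ᵢ−x̄)² = 341.393; SSW = ΣΣ(x−x̄ᵢ)² = 649.557
MSB = 341.393/2 = 170.6964; MSW = 649.557/17 = 38.2092
F = MSB/MSW = 4.4674
df = (2, 17)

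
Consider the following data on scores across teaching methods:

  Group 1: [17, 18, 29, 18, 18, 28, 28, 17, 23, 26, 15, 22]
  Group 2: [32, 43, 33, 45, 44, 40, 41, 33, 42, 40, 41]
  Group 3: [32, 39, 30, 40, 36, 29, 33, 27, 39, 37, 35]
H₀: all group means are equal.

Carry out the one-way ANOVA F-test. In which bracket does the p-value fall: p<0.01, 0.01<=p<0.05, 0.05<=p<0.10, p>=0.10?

p-value bracket: p<0.01

Group means [21.58, 39.45, 34.27], grand mean 31.471
SSB = Σnᵢ(x̄ᵢ−x̄)² = 1960.645; SSW = ΣΣ(x−x̄ᵢ)² = 691.826
MSB = 1960.645/2 = 980.3224; MSW = 691.826/31 = 22.3170
F = MSB/MSW = 43.9272
df = (2, 31)
p-value (upper-tail) = 0.00000
→ bracket: p<0.01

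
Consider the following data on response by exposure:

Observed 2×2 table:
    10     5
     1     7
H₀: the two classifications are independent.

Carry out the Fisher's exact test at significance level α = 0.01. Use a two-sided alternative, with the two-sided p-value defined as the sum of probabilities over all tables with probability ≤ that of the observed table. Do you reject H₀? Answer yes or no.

Margins: r₁=15, r₂=8, c₁=11, c₂=12, n=23
p_obs = C(15,10)·C(8,1)/C(23,11); sum pmf over tables with pmf ≤ p_obs
p-value (two-sided) = 0.02719
At α=0.01: p ≥ α → fail to reject H₀

reject H₀: no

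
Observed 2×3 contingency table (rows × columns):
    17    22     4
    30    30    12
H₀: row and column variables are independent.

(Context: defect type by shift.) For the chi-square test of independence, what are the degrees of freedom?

degrees of freedom = 2

df = (r−1)(c−1) = (2−1)·(3−1) = 2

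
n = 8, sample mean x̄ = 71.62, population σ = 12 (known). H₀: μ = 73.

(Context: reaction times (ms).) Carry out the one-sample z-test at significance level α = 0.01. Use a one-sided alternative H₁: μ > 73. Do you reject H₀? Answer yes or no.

SE = σ/√n = 12/√8 = 4.2426
z = (x̄−μ₀)/SE = (71.62−73)/4.2426 = -0.3253
p-value (one-sided, H₁ greater) = 0.62751
At α=0.01: p ≥ α → fail to reject H₀

reject H₀: no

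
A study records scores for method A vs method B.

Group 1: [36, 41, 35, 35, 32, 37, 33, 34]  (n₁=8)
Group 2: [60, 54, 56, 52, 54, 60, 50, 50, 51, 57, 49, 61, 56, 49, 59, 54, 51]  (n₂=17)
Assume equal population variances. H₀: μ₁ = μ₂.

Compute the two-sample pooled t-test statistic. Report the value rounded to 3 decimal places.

x̄₁=35.375, s₁=2.774, n₁=8
x̄₂=54.294, s₂=4.074, n₂=17
s_p² = [7·2.774² + 16·4.074²]/23 = 13.8871
SE = √(s_p²·(1/8+1/17)) = 1.5977
t = (35.375−54.294)/1.5977 = -11.8411
df = 23

test statistic = -11.841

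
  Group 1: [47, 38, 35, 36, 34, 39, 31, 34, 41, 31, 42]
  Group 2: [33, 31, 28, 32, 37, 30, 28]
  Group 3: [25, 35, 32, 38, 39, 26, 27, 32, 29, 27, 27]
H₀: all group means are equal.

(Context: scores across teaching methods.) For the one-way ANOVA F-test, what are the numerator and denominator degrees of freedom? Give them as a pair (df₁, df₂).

k = 3 groups, N = 29 total
df = (k−1, N−k) = (3−1, 29−3) = (2, 26)

degrees of freedom = [2, 26]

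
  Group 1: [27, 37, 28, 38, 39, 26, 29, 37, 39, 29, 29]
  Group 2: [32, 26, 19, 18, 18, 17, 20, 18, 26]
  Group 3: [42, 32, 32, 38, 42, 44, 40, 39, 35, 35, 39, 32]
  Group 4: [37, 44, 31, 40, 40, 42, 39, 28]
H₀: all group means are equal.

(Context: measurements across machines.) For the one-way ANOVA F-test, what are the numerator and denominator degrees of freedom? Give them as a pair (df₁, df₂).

k = 4 groups, N = 40 total
df = (k−1, N−k) = (4−1, 40−4) = (3, 36)

degrees of freedom = [3, 36]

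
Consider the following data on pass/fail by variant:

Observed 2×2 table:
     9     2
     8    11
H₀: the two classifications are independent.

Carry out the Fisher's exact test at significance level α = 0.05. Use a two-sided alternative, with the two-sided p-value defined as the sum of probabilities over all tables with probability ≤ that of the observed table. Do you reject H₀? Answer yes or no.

reject H₀: no

Margins: r₁=11, r₂=19, c₁=17, c₂=13, n=30
p_obs = C(11,9)·C(19,8)/C(30,17); sum pmf over tables with pmf ≤ p_obs
p-value (two-sided) = 0.05746
At α=0.05: p ≥ α → fail to reject H₀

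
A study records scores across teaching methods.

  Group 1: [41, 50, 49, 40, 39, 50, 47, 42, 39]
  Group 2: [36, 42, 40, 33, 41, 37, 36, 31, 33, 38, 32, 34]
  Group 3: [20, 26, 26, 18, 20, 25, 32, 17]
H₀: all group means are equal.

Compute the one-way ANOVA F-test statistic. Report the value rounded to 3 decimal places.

Group means [44.11, 36.08, 23.00], grand mean 34.966
SSB = Σnᵢ(x̄ᵢ−x̄)² = 1913.160; SSW = ΣΣ(x−x̄ᵢ)² = 511.806
MSB = 1913.160/2 = 956.5800; MSW = 511.806/26 = 19.6848
F = MSB/MSW = 48.5948
df = (2, 26)

test statistic = 48.595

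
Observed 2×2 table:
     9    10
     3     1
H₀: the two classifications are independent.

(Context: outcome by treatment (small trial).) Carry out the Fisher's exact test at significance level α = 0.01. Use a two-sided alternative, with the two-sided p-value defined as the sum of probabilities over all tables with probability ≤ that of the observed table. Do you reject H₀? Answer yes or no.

Margins: r₁=19, r₂=4, c₁=12, c₂=11, n=23
p_obs = C(19,9)·C(4,3)/C(23,12); sum pmf over tables with pmf ≤ p_obs
p-value (two-sided) = 0.59006
At α=0.01: p ≥ α → fail to reject H₀

reject H₀: no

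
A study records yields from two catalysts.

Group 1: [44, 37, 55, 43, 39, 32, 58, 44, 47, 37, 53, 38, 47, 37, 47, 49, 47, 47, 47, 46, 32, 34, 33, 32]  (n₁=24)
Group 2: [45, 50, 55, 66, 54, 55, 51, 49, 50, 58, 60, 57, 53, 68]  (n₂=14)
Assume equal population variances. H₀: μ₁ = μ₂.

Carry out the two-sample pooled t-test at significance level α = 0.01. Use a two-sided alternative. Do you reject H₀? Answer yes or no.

x̄₁=42.708, s₁=7.527, n₁=24
x̄₂=55.071, s₂=6.415, n₂=14
s_p² = [23·7.527² + 13·6.415²]/36 = 51.0524
SE = √(s_p²·(1/24+1/14)) = 2.4029
t = (42.708−55.071)/2.4029 = -5.1451
df = 36
p-value (two-sided) = 0.00001
At α=0.01: p < α → reject H₀

reject H₀: yes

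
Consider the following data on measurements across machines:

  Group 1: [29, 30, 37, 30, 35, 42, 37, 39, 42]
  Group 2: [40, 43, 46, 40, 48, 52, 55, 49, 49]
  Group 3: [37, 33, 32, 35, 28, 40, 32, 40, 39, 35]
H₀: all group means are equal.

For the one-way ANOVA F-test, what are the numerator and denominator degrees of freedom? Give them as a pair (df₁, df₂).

k = 3 groups, N = 28 total
df = (k−1, N−k) = (3−1, 28−3) = (2, 25)

degrees of freedom = [2, 25]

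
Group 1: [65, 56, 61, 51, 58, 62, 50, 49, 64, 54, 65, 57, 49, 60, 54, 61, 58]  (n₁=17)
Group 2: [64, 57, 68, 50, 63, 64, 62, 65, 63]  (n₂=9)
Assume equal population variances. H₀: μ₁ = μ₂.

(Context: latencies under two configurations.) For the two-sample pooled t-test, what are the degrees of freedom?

degrees of freedom = 24

df = n₁ + n₂ − 2 = 17 + 9 − 2 = 24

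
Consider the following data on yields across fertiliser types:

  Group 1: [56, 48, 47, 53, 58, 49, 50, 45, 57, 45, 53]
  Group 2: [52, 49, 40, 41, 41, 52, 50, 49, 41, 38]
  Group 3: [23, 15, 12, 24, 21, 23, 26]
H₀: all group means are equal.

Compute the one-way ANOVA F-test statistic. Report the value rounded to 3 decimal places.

Group means [51.00, 45.30, 20.57], grand mean 41.357
SSB = Σnᵢ(x̄ᵢ−x̄)² = 4202.614; SSW = ΣΣ(x−x̄ᵢ)² = 653.814
MSB = 4202.614/2 = 2101.3071; MSW = 653.814/25 = 26.1526
F = MSB/MSW = 80.3480
df = (2, 25)

test statistic = 80.348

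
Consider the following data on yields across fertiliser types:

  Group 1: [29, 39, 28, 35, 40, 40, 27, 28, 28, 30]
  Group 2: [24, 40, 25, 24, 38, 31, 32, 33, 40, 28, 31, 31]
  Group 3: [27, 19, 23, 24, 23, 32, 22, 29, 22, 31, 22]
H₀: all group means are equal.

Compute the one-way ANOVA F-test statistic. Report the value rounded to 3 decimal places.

test statistic = 6.714

Group means [32.40, 31.42, 24.91], grand mean 29.545
SSB = Σnᵢ(x̄ᵢ−x̄)² = 359.956; SSW = ΣΣ(x−x̄ᵢ)² = 804.226
MSB = 359.956/2 = 179.9780; MSW = 804.226/30 = 26.8075
F = MSB/MSW = 6.7137
df = (2, 30)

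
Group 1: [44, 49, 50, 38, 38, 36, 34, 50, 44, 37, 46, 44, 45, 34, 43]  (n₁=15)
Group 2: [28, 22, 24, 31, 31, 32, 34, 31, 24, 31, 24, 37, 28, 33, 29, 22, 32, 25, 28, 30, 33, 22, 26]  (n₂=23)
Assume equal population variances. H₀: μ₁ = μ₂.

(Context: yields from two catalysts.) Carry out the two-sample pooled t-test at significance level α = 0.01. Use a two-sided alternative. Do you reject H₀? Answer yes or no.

reject H₀: yes

x̄₁=42.133, s₁=5.579, n₁=15
x̄₂=28.565, s₂=4.273, n₂=23
s_p² = [14·5.579² + 22·4.273²]/36 = 23.2607
SE = √(s_p²·(1/15+1/23)) = 1.6006
t = (42.133−28.565)/1.6006 = 8.4767
df = 36
p-value (two-sided) = 0.00000
At α=0.01: p < α → reject H₀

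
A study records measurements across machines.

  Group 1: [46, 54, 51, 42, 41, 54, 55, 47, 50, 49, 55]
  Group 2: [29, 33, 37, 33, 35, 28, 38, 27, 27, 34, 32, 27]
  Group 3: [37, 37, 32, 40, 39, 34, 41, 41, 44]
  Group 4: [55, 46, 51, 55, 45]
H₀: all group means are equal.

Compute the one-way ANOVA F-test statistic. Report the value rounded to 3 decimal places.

test statistic = 40.896

Group means [49.45, 31.67, 38.33, 50.40], grand mean 41.108
SSB = Σnᵢ(x̄ᵢ−x̄)² = 2336.974; SSW = ΣΣ(x−x̄ᵢ)² = 628.594
MSB = 2336.974/3 = 778.9912; MSW = 628.594/33 = 19.0483
F = MSB/MSW = 40.8956
df = (3, 33)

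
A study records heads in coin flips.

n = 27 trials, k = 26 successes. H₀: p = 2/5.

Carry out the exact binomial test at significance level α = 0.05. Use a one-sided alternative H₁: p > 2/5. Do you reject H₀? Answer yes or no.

Exact binomial: n=27, k=26, p₀=2/5=0.4000
P(X≥26) from Σ C(n,i)·p₀^i·(1−p₀)^(n−i)
p-value (one-sided, H₁ greater) = 0.00000
At α=0.05: p < α → reject H₀

reject H₀: yes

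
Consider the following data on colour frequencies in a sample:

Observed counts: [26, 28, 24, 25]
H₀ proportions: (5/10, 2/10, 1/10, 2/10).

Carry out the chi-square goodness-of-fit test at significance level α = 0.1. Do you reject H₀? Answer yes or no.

reject H₀: yes

n = 103; E_i = n·p_i = [51.50, 20.60, 10.30, 20.60]
χ² = (26−51.50)²/51.50 + (28−20.60)²/20.60 + (24−10.30)²/10.30 + (25−20.60)²/20.60 = 34.4466
df = 3
p-value (upper-tail) = 0.00000
At α=0.1: p < α → reject H₀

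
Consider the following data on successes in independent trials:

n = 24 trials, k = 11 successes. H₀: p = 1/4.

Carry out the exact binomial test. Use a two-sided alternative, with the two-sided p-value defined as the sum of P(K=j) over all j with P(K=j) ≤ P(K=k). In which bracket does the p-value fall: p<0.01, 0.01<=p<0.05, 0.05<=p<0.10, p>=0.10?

Exact binomial: n=24, k=11, p₀=1/4=0.2500
P(X=j) = C(n,j)·p₀^j·(1−p₀)^(n−j); p = Σ P(X=j) over j with P(X=j) ≤ P(X=11)
p-value (two-sided) = 0.03037
→ bracket: 0.01<=p<0.05

p-value bracket: 0.01<=p<0.05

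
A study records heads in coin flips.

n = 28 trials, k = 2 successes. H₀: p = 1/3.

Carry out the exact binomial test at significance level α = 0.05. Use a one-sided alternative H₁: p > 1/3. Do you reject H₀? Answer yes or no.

reject H₀: no

Exact binomial: n=28, k=2, p₀=1/3=0.3333
P(X≥2) from Σ C(n,i)·p₀^i·(1−p₀)^(n−i)
p-value (one-sided, H₁ greater) = 0.99982
At α=0.05: p ≥ α → fail to reject H₀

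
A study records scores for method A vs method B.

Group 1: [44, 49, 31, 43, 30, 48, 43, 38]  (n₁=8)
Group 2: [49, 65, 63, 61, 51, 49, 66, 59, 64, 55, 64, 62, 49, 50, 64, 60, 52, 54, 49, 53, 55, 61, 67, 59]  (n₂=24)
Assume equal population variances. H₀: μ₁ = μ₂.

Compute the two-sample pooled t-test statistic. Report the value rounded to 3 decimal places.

test statistic = -6.363

x̄₁=40.750, s₁=7.166, n₁=8
x̄₂=57.542, s₂=6.234, n₂=24
s_p² = [7·7.166² + 23·6.234²]/30 = 41.7819
SE = √(s_p²·(1/8+1/24)) = 2.6389
t = (40.750−57.542)/2.6389 = -6.3632
df = 30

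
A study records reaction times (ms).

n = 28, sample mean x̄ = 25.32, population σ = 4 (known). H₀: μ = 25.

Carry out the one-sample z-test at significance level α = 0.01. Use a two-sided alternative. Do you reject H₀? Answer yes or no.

reject H₀: no

SE = σ/√n = 4/√28 = 0.7559
z = (x̄−μ₀)/SE = (25.32−25)/0.7559 = 0.4233
p-value (two-sided) = 0.67206
At α=0.01: p ≥ α → fail to reject H₀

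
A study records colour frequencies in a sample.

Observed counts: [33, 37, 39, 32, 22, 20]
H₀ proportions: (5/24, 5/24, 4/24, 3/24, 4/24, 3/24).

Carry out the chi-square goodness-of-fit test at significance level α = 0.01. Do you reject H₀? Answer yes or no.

n = 183; E_i = n·p_i = [38.12, 38.12, 30.50, 22.88, 30.50, 22.88]
χ² = (33−38.12)²/38.12 + (37−38.12)²/38.12 + (39−30.50)²/30.50 + (32−22.88)²/22.88 + (22−30.50)²/30.50 + (20−22.88)²/22.88 = 9.4612
df = 5
p-value (upper-tail) = 0.09202
At α=0.01: p ≥ α → fail to reject H₀

reject H₀: no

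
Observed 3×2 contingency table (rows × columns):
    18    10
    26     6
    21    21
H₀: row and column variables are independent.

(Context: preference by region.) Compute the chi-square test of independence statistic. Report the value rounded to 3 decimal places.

Row totals [28, 32, 42], col totals [65, 37], n=102
χ² = (18−17.84)²/17.84 + (10−10.16)²/10.16 + (26−20.39)²/20.39 + (6−11.61)²/11.61 + (21−26.76)²/26.76 + (21−15.24)²/15.24 = 7.6780
df = 2

test statistic = 7.678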